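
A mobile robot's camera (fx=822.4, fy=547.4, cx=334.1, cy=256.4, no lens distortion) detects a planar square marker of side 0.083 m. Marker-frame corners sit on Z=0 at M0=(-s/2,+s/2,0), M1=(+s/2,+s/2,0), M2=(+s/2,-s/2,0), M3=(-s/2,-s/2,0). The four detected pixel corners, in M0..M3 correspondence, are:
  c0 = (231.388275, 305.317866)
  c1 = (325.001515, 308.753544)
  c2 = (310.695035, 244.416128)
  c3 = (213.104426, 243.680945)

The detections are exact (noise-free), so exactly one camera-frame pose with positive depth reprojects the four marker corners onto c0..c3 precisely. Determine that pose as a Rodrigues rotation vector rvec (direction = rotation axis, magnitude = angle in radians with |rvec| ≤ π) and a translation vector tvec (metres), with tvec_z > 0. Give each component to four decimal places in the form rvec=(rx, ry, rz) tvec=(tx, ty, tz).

Intrinsics K: fx=822.4, fy=547.4, cx=334.1, cy=256.4
Marker side s = 0.083 m; corners in marker frame (Z=0):
  M0 = (-0.0415, +0.0415, 0)
  M1 = (+0.0415, +0.0415, 0)
  M2 = (+0.0415, -0.0415, 0)
  M3 = (-0.0415, -0.0415, 0)
Detected image corners:
  c0 = (231.388275, 305.317866) px
  c1 = (325.001515, 308.753544) px
  c2 = (310.695035, 244.416128) px
  c3 = (213.104426, 243.680945) px
Planar DLT: solve 8×8 A·h = b for H (H[2,2]=1):
  H  [+1006.44920 +356.90014 +269.18407]
  H  [-122.21233 +921.81570 +276.29348]
  H  [-0.53617 +0.59264 +1.00000]
B = K⁻¹H; ‖b₁‖=1.538347, ‖b₂‖=1.538348; λ = 2/(‖b₁‖+‖b₂‖) = 0.650048, sign → tz>0 ⇒ λ=+0.650048
r₁ = λ·B[:,0] = (+0.93712,+0.01812,-0.34854); r₂ = λ·B[:,1] = (+0.12560,+0.91423,+0.38524)
r₃ = r₁×r₂ = (+0.32563,-0.40479,+0.85446); SVD([r₁ r₂ r₃]) → R = UVᵀ:
  R  [+0.93712 +0.12560 +0.32563]
  R  [+0.01812 +0.91423 -0.40479]
  R  [-0.34854 +0.38524 +0.85446]
t = (-0.05131, +0.02362, +0.65005) m
tr R = 2.705813; θ = arccos((tr R − 1)/2) = 0.549269 rad = 31.471°
axis k = ((R−Rᵀ)₃₂, (R−Rᵀ)₁₃, (R−Rᵀ)₂₁) / (2 sinθ) = (+0.756646, +0.645671, -0.102933)
rvec = θ·k = (+0.415602, +0.354647, -0.056538)

rvec=(0.4156, 0.3546, -0.0565) tvec=(-0.0513, 0.0236, 0.6500)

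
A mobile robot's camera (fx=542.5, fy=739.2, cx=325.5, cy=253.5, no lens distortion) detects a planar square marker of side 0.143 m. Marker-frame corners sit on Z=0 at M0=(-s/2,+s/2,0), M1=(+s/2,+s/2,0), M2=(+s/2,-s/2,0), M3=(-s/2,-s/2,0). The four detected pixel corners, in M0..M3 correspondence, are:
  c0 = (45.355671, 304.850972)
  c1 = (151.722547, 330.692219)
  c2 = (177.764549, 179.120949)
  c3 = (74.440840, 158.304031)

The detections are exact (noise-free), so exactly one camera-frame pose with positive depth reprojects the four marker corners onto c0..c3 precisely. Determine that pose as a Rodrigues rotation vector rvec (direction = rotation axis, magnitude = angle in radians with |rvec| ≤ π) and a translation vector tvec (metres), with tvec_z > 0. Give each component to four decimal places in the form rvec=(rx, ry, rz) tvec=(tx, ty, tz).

Intrinsics K: fx=542.5, fy=739.2, cx=325.5, cy=253.5
Marker side s = 0.143 m; corners in marker frame (Z=0):
  M0 = (-0.0715, +0.0715, 0)
  M1 = (+0.0715, +0.0715, 0)
  M2 = (+0.0715, -0.0715, 0)
  M3 = (-0.0715, -0.0715, 0)
Detected image corners:
  c0 = (45.355671, 304.850972) px
  c1 = (151.722547, 330.692219) px
  c2 = (177.764549, 179.120949) px
  c3 = (74.440840, 158.304031) px
Planar DLT: solve 8×8 A·h = b for H (H[2,2]=1):
  H  [+710.98819 -221.48391 +111.83744]
  H  [+115.17313 +980.22700 +241.72262]
  H  [-0.19589 -0.25447 +1.00000]
B = K⁻¹H; ‖b₁‖=1.458625, ‖b₂‖=1.458625; λ = 2/(‖b₁‖+‖b₂‖) = 0.685577, sign → tz>0 ⇒ λ=+0.685577
r₁ = λ·B[:,0] = (+0.97908,+0.15287,-0.13429); r₂ = λ·B[:,1] = (-0.17522,+0.96895,-0.17446)
r₃ = r₁×r₂ = (+0.10345,+0.19434,+0.97546); SVD([r₁ r₂ r₃]) → R = UVᵀ:
  R  [+0.97908 -0.17522 +0.10345]
  R  [+0.15287 +0.96895 +0.19434]
  R  [-0.13429 -0.17446 +0.97546]
t = (-0.27001, -0.01092, +0.68558) m
tr R = 2.923490; θ = arccos((tr R − 1)/2) = 0.277493 rad = 15.899°
axis k = ((R−Rᵀ)₃₂, (R−Rᵀ)₁₃, (R−Rᵀ)₂₁) / (2 sinθ) = (-0.673129, +0.433935, +0.598830)
rvec = θ·k = (-0.186789, +0.120414, +0.166172)

rvec=(-0.1868, 0.1204, 0.1662) tvec=(-0.2700, -0.0109, 0.6856)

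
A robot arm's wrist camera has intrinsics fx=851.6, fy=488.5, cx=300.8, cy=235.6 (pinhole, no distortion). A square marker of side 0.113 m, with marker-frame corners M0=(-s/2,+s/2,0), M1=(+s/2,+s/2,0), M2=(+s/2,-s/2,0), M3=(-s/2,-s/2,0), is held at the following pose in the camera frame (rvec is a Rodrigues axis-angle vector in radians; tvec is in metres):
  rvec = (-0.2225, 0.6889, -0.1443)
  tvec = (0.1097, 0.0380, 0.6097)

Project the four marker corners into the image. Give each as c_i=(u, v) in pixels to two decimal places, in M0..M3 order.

Intrinsics K: fx=851.6, fy=488.5, cx=300.8, cy=235.6
Marker side s = 0.113 m; corners in marker frame (Z=0):
  M0 = (-0.0565, +0.0565, 0)
  M1 = (+0.0565, +0.0565, 0)
  M2 = (+0.0565, -0.0565, 0)
  M3 = (-0.0565, -0.0565, 0)
rvec = (-0.2225, 0.6889, -0.1443), |rvec| = θ = 0.73818 rad = 42.295°
Rodrigues: sinθ=0.67294, 1−cosθ=0.26031; R = I + sinθ·[k]× + (1−cosθ)·[k]×²:
    [+0.76334 +0.05832 +0.64336]
    [-0.20477 +0.96640 +0.15535]
    [-0.61268 -0.25032 +0.74964]
t = (0.1097, 0.0380, 0.6097) m
M0: Pc = R·M0+t = (+0.06987, +0.10417, +0.63017); u = 851.6·(+0.06987)/0.63017 + 300.8 = 395.2158, v = 488.5·(+0.10417)/0.63017 + 235.6 = 316.3519
M1: Pc = R·M1+t = (+0.15612, +0.08103, +0.56094); u = 851.6·(+0.15612)/0.56094 + 300.8 = 537.8224, v = 488.5·(+0.08103)/0.56094 + 235.6 = 306.1677
M2: Pc = R·M2+t = (+0.14953, -0.02817, +0.58923); u = 851.6·(+0.14953)/0.58923 + 300.8 = 516.9184, v = 488.5·(-0.02817)/0.58923 + 235.6 = 212.2445
M3: Pc = R·M3+t = (+0.06328, -0.00503, +0.65846); u = 851.6·(+0.06328)/0.65846 + 300.8 = 382.6359, v = 488.5·(-0.00503)/0.65846 + 235.6 = 231.8666

c0=(395.22, 316.35) c1=(537.82, 306.17) c2=(516.92, 212.24) c3=(382.64, 231.87)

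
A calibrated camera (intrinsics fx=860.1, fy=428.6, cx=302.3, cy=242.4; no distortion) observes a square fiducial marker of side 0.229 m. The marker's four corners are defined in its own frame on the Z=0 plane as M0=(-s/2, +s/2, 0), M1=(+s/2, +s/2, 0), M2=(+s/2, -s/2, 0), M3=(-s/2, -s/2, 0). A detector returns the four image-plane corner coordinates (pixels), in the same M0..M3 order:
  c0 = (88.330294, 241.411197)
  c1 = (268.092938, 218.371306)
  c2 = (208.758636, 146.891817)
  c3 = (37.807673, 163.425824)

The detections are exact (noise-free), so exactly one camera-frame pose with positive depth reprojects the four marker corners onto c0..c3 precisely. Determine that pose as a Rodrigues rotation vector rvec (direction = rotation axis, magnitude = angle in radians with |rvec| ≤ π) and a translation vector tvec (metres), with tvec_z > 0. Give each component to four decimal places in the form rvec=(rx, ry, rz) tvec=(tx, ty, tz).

rvec=(-0.4073, -0.2743, -0.3288) tvec=(-0.1892, -0.1309, 1.0882)

Intrinsics K: fx=860.1, fy=428.6, cx=302.3, cy=242.4
Marker side s = 0.229 m; corners in marker frame (Z=0):
  M0 = (-0.1145, +0.1145, 0)
  M1 = (+0.1145, +0.1145, 0)
  M2 = (+0.1145, -0.1145, 0)
  M3 = (-0.1145, -0.1145, 0)
Detected image corners:
  c0 = (88.330294, 241.411197) px
  c1 = (268.092938, 218.371306) px
  c2 = (208.758636, 146.891817) px
  c3 = (37.807673, 163.425824) px
Planar DLT: solve 8×8 A·h = b for H (H[2,2]=1):
  H  [+809.89271 +193.39575 +152.74998]
  H  [-28.64206 +265.67798 +190.85077]
  H  [+0.29739 -0.31259 +1.00000]
B = K⁻¹H; ‖b₁‖=0.918921, ‖b₂‖=0.918921; λ = 2/(‖b₁‖+‖b₂‖) = 1.088233, sign → tz>0 ⇒ λ=+1.088233
r₁ = λ·B[:,0] = (+0.91096,-0.25576,+0.32363); r₂ = λ·B[:,1] = (+0.36425,+0.86695,-0.34017)
r₃ = r₁×r₂ = (-0.19357,+0.42776,+0.88292); SVD([r₁ r₂ r₃]) → R = UVᵀ:
  R  [+0.91096 +0.36425 -0.19357]
  R  [-0.25576 +0.86695 +0.42776]
  R  [+0.32363 -0.34017 +0.88292]
t = (-0.18922, -0.13089, +1.08823) m
tr R = 2.660835; θ = arccos((tr R − 1)/2) = 0.590940 rad = 33.858°
axis k = ((R−Rᵀ)₃₂, (R−Rᵀ)₁₃, (R−Rᵀ)₂₁) / (2 sinθ) = (-0.689169, -0.464159, -0.556419)
rvec = θ·k = (-0.407258, -0.274290, -0.328810)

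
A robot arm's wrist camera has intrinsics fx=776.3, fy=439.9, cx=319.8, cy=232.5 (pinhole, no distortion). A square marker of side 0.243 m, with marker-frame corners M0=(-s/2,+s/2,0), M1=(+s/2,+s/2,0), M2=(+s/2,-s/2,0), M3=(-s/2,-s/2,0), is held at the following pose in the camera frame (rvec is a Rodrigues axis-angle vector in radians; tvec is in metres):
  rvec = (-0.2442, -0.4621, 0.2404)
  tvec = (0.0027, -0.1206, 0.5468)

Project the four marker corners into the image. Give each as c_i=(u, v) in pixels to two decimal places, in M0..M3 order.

Intrinsics K: fx=776.3, fy=439.9, cx=319.8, cy=232.5
Marker side s = 0.243 m; corners in marker frame (Z=0):
  M0 = (-0.1215, +0.1215, 0)
  M1 = (+0.1215, +0.1215, 0)
  M2 = (+0.1215, -0.1215, 0)
  M3 = (-0.1215, -0.1215, 0)
rvec = (-0.2442, -0.4621, 0.2404), |rvec| = θ = 0.57529 rad = 32.962°
Rodrigues: sinθ=0.54408, 1−cosθ=0.16097; R = I + sinθ·[k]× + (1−cosθ)·[k]×²:
    [+0.86804 -0.17247 -0.46558]
    [+0.28224 +0.94289 +0.17692]
    [+0.40848 -0.28498 +0.86714]
t = (0.0027, -0.1206, 0.5468) m
M0: Pc = R·M0+t = (-0.12372, -0.04033, +0.46254); u = 776.3·(-0.12372)/0.46254 + 319.8 = 112.1545, v = 439.9·(-0.04033)/0.46254 + 232.5 = 194.1433
M1: Pc = R·M1+t = (+0.08721, +0.02825, +0.56180); u = 776.3·(+0.08721)/0.56180 + 319.8 = 440.3076, v = 439.9·(+0.02825)/0.56180 + 232.5 = 254.6226
M2: Pc = R·M2+t = (+0.12912, -0.20087, +0.63106); u = 776.3·(+0.12912)/0.63106 + 319.8 = 478.6410, v = 439.9·(-0.20087)/0.63106 + 232.5 = 92.4771
M3: Pc = R·M3+t = (-0.08181, -0.26945, +0.53180); u = 776.3·(-0.08181)/0.53180 + 319.8 = 200.3748, v = 439.9·(-0.26945)/0.53180 + 232.5 = 9.6088

c0=(112.15, 194.14) c1=(440.31, 254.62) c2=(478.64, 92.48) c3=(200.37, 9.61)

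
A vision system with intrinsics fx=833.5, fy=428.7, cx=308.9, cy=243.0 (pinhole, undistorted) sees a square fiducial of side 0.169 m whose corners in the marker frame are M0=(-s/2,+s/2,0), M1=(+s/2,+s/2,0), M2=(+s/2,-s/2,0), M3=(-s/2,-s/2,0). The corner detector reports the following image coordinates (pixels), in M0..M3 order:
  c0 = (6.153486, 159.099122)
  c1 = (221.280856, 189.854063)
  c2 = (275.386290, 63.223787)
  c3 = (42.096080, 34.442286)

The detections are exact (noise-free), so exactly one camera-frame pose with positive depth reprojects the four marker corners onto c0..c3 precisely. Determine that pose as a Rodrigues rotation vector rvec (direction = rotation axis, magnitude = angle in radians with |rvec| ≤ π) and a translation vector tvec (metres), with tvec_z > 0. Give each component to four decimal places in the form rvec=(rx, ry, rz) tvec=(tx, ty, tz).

Intrinsics K: fx=833.5, fy=428.7, cx=308.9, cy=243.0
Marker side s = 0.169 m; corners in marker frame (Z=0):
  M0 = (-0.0845, +0.0845, 0)
  M1 = (+0.0845, +0.0845, 0)
  M2 = (+0.0845, -0.0845, 0)
  M3 = (-0.0845, -0.0845, 0)
Detected image corners:
  c0 = (6.153486, 159.099122) px
  c1 = (221.280856, 189.854063) px
  c2 = (275.386290, 63.223787) px
  c3 = (42.096080, 34.442286) px
Planar DLT: solve 8×8 A·h = b for H (H[2,2]=1):
  H  [+1297.82782 -205.61173 +133.52529]
  H  [+154.34997 +792.45650 +113.74130]
  H  [-0.19713 +0.43975 +1.00000]
B = K⁻¹H; ‖b₁‖=1.708446, ‖b₂‖=1.708446; λ = 2/(‖b₁‖+‖b₂‖) = 0.585327, sign → tz>0 ⇒ λ=+0.585327
r₁ = λ·B[:,0] = (+0.95416,+0.27615,-0.11538); r₂ = λ·B[:,1] = (-0.23979,+0.93608,+0.25740)
r₃ = r₁×r₂ = (+0.17909,-0.21793,+0.95939); SVD([r₁ r₂ r₃]) → R = UVᵀ:
  R  [+0.95416 -0.23979 +0.17909]
  R  [+0.27615 +0.93608 -0.21793]
  R  [-0.11538 +0.25740 +0.95939]
t = (-0.12316, -0.17648, +0.58533) m
tr R = 2.849637; θ = arccos((tr R − 1)/2) = 0.390238 rad = 22.359°
axis k = ((R−Rᵀ)₃₂, (R−Rᵀ)₁₃, (R−Rᵀ)₂₁) / (2 sinθ) = (+0.624769, +0.387049, +0.678127)
rvec = θ·k = (+0.243809, +0.151041, +0.264631)

rvec=(0.2438, 0.1510, 0.2646) tvec=(-0.1232, -0.1765, 0.5853)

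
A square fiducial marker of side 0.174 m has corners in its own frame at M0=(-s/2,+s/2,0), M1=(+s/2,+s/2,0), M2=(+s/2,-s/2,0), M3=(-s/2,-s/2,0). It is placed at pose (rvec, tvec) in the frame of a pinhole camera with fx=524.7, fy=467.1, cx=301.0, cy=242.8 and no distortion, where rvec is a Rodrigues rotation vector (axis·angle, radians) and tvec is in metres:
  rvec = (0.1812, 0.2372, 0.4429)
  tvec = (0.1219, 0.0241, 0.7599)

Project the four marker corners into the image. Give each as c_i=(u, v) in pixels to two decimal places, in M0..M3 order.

Intrinsics K: fx=524.7, fy=467.1, cx=301.0, cy=242.8
Marker side s = 0.174 m; corners in marker frame (Z=0):
  M0 = (-0.0870, +0.0870, 0)
  M1 = (+0.0870, +0.0870, 0)
  M2 = (+0.0870, -0.0870, 0)
  M3 = (-0.0870, -0.0870, 0)
rvec = (0.1812, 0.2372, 0.4429), |rvec| = θ = 0.53410 rad = 30.601°
Rodrigues: sinθ=0.50906, 1−cosθ=0.13927; R = I + sinθ·[k]× + (1−cosθ)·[k]×²:
    [+0.87676 -0.40116 +0.26526]
    [+0.44313 +0.88820 -0.12142]
    [-0.18690 +0.22400 +0.95650]
t = (0.1219, 0.0241, 0.7599) m
M0: Pc = R·M0+t = (+0.01072, +0.06282, +0.79565); u = 524.7·(+0.01072)/0.79565 + 301.0 = 308.0702, v = 467.1·(+0.06282)/0.79565 + 242.8 = 279.6804
M1: Pc = R·M1+t = (+0.16328, +0.13993, +0.76313); u = 524.7·(+0.16328)/0.76313 + 301.0 = 413.2639, v = 467.1·(+0.13993)/0.76313 + 242.8 = 328.4464
M2: Pc = R·M2+t = (+0.23308, -0.01462, +0.72415); u = 524.7·(+0.23308)/0.72415 + 301.0 = 469.8823, v = 467.1·(-0.01462)/0.72415 + 242.8 = 233.3688
M3: Pc = R·M3+t = (+0.08052, -0.09173, +0.75667); u = 524.7·(+0.08052)/0.75667 + 301.0 = 356.8368, v = 467.1·(-0.09173)/0.75667 + 242.8 = 186.1773

c0=(308.07, 279.68) c1=(413.26, 328.45) c2=(469.88, 233.37) c3=(356.84, 186.18)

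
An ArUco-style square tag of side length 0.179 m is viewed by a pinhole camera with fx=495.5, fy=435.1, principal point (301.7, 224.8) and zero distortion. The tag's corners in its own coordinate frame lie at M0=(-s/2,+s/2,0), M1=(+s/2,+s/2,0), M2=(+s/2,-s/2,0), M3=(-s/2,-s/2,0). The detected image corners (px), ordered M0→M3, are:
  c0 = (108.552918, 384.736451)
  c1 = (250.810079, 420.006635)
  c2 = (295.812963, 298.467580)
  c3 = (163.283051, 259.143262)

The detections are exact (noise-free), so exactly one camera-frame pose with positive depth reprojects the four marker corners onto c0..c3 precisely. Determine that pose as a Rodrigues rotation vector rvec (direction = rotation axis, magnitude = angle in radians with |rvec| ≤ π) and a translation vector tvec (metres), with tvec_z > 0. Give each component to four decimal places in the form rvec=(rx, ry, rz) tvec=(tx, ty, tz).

Intrinsics K: fx=495.5, fy=435.1, cx=301.7, cy=224.8
Marker side s = 0.179 m; corners in marker frame (Z=0):
  M0 = (-0.0895, +0.0895, 0)
  M1 = (+0.0895, +0.0895, 0)
  M2 = (+0.0895, -0.0895, 0)
  M3 = (-0.0895, -0.0895, 0)
Detected image corners:
  c0 = (108.552918, 384.736451) px
  c1 = (250.810079, 420.006635) px
  c2 = (295.812963, 298.467580) px
  c3 = (163.283051, 259.143262) px
Planar DLT: solve 8×8 A·h = b for H (H[2,2]=1):
  H  [+822.65796 -338.59139 +206.95366]
  H  [+301.57504 +589.04815 +339.40419]
  H  [+0.27279 -0.29651 +1.00000]
B = K⁻¹H; ‖b₁‖=1.616115, ‖b₂‖=1.616115; λ = 2/(‖b₁‖+‖b₂‖) = 0.618768, sign → tz>0 ⇒ λ=+0.618768
r₁ = λ·B[:,0] = (+0.92454,+0.34167,+0.16880); r₂ = λ·B[:,1] = (-0.31111,+0.93250,-0.18347)
r₃ = r₁×r₂ = (-0.22009,+0.11711,+0.96842); SVD([r₁ r₂ r₃]) → R = UVᵀ:
  R  [+0.92454 -0.31111 -0.22009]
  R  [+0.34167 +0.93250 +0.11711]
  R  [+0.16880 -0.18347 +0.96842]
t = (-0.11832, +0.16298, +0.61877) m
tr R = 2.825458; θ = arccos((tr R − 1)/2) = 0.420882 rad = 24.115°
axis k = ((R−Rᵀ)₃₂, (R−Rᵀ)₁₃, (R−Rᵀ)₂₁) / (2 sinθ) = (-0.367855, -0.475912, +0.798868)
rvec = θ·k = (-0.154824, -0.200303, +0.336229)

rvec=(-0.1548, -0.2003, 0.3362) tvec=(-0.1183, 0.1630, 0.6188)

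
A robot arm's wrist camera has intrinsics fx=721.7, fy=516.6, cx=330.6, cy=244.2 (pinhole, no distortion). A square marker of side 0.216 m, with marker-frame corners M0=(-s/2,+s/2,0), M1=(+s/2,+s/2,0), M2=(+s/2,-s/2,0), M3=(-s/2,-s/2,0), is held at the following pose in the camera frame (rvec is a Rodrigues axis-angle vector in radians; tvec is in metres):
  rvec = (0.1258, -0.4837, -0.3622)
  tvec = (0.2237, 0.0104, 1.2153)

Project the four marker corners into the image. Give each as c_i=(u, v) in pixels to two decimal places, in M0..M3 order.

c0=(432.62, 309.53) c1=(525.16, 272.71) c2=(493.04, 190.13) c3=(394.35, 221.66)

Intrinsics K: fx=721.7, fy=516.6, cx=330.6, cy=244.2
Marker side s = 0.216 m; corners in marker frame (Z=0):
  M0 = (-0.1080, +0.1080, 0)
  M1 = (+0.1080, +0.1080, 0)
  M2 = (+0.1080, -0.1080, 0)
  M3 = (-0.1080, -0.1080, 0)
rvec = (0.1258, -0.4837, -0.3622), |rvec| = θ = 0.61724 rad = 35.365°
Rodrigues: sinθ=0.57878, 1−cosθ=0.18452; R = I + sinθ·[k]× + (1−cosθ)·[k]×²:
    [+0.82315 +0.31016 -0.47563]
    [-0.36911 +0.92880 -0.03311]
    [+0.43150 +0.20281 +0.87902]
t = (0.2237, 0.0104, 1.2153) m
M0: Pc = R·M0+t = (+0.16830, +0.15057, +1.19060); u = 721.7·(+0.16830)/1.19060 + 330.6 = 432.6162, v = 516.6·(+0.15057)/1.19060 + 244.2 = 309.5336
M1: Pc = R·M1+t = (+0.34610, +0.07085, +1.28381); u = 721.7·(+0.34610)/1.28381 + 330.6 = 525.1611, v = 516.6·(+0.07085)/1.28381 + 244.2 = 272.7085
M2: Pc = R·M2+t = (+0.27910, -0.12977, +1.24000); u = 721.7·(+0.27910)/1.24000 + 330.6 = 493.0422, v = 516.6·(-0.12977)/1.24000 + 244.2 = 190.1345
M3: Pc = R·M3+t = (+0.10130, -0.05005, +1.14679); u = 721.7·(+0.10130)/1.14679 + 330.6 = 394.3516, v = 516.6·(-0.05005)/1.14679 + 244.2 = 221.6554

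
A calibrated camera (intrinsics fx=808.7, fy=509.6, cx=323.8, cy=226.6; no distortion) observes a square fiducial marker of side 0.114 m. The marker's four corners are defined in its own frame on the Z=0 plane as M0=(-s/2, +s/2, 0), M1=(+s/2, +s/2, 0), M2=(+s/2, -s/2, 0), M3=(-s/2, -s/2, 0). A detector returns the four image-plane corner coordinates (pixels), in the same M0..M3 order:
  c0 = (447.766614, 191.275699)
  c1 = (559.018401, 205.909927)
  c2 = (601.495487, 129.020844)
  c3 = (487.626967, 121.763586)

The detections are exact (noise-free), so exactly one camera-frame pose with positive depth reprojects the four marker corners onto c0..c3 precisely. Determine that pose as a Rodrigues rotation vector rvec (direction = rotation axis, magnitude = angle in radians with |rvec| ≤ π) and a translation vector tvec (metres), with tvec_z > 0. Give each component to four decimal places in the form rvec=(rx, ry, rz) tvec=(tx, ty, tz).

rvec=(-0.2025, 0.6706, 0.3133) tvec=(0.1794, -0.0939, 0.7345)

Intrinsics K: fx=808.7, fy=509.6, cx=323.8, cy=226.6
Marker side s = 0.114 m; corners in marker frame (Z=0):
  M0 = (-0.0570, +0.0570, 0)
  M1 = (+0.0570, +0.0570, 0)
  M2 = (+0.0570, -0.0570, 0)
  M3 = (-0.0570, -0.0570, 0)
Detected image corners:
  c0 = (447.766614, 191.275699) px
  c1 = (559.018401, 205.909927) px
  c2 = (601.495487, 129.020844) px
  c3 = (487.626967, 121.763586) px
Planar DLT: solve 8×8 A·h = b for H (H[2,2]=1):
  H  [+533.11168 -419.88140 +521.32812]
  H  [-44.65467 +622.17219 +161.48584]
  H  [-0.86708 -0.11321 +1.00000]
B = K⁻¹H; ‖b₁‖=1.361409, ‖b₂‖=1.361409; λ = 2/(‖b₁‖+‖b₂‖) = 0.734533, sign → tz>0 ⇒ λ=+0.734533
r₁ = λ·B[:,0] = (+0.73923,+0.21884,-0.63690); r₂ = λ·B[:,1] = (-0.34808,+0.93377,-0.08316)
r₃ = r₁×r₂ = (+0.57652,+0.28316,+0.76645); SVD([r₁ r₂ r₃]) → R = UVᵀ:
  R  [+0.73923 -0.34808 +0.57652]
  R  [+0.21884 +0.93377 +0.28316]
  R  [-0.63690 -0.08316 +0.76645]
t = (+0.17941, -0.09385, +0.73453) m
tr R = 2.439449; θ = arccos((tr R − 1)/2) = 0.767391 rad = 43.968°
axis k = ((R−Rᵀ)₃₂, (R−Rᵀ)₁₃, (R−Rᵀ)₂₁) / (2 sinθ) = (-0.263821, +0.873898, +0.408291)
rvec = θ·k = (-0.202454, +0.670621, +0.313319)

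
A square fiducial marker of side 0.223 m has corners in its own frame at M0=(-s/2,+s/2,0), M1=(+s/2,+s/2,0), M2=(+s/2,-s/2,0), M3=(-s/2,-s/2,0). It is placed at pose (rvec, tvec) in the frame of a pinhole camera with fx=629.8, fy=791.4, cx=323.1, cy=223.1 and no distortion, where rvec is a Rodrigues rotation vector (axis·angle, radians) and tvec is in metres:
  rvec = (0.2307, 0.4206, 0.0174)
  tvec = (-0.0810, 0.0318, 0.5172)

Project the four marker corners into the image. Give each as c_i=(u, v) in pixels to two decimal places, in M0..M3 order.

c0=(130.73, 402.61) c1=(353.80, 457.83) c2=(347.56, 99.92) c3=(104.64, 99.37)

Intrinsics K: fx=629.8, fy=791.4, cx=323.1, cy=223.1
Marker side s = 0.223 m; corners in marker frame (Z=0):
  M0 = (-0.1115, +0.1115, 0)
  M1 = (+0.1115, +0.1115, 0)
  M2 = (+0.1115, -0.1115, 0)
  M3 = (-0.1115, -0.1115, 0)
rvec = (0.2307, 0.4206, 0.0174), |rvec| = θ = 0.48003 rad = 27.504°
Rodrigues: sinθ=0.46181, 1−cosθ=0.11302; R = I + sinθ·[k]× + (1−cosθ)·[k]×²:
    [+0.91308 +0.03085 +0.40660]
    [+0.06433 +0.97375 -0.21835]
    [-0.40266 +0.22553 +0.88713]
t = (-0.0810, 0.0318, 0.5172) m
M0: Pc = R·M0+t = (-0.17937, +0.13320, +0.58724); u = 629.8·(-0.17937)/0.58724 + 323.1 = 130.7326, v = 791.4·(+0.13320)/0.58724 + 223.1 = 402.6071
M1: Pc = R·M1+t = (+0.02425, +0.14755, +0.49745); u = 629.8·(+0.02425)/0.49745 + 323.1 = 353.8006, v = 791.4·(+0.14755)/0.49745 + 223.1 = 457.8327
M2: Pc = R·M2+t = (+0.01737, -0.06960, +0.44716); u = 629.8·(+0.01737)/0.44716 + 323.1 = 347.5634, v = 791.4·(-0.06960)/0.44716 + 223.1 = 99.9185
M3: Pc = R·M3+t = (-0.18625, -0.08395, +0.53695); u = 629.8·(-0.18625)/0.53695 + 323.1 = 104.6447, v = 791.4·(-0.08395)/0.53695 + 223.1 = 99.3741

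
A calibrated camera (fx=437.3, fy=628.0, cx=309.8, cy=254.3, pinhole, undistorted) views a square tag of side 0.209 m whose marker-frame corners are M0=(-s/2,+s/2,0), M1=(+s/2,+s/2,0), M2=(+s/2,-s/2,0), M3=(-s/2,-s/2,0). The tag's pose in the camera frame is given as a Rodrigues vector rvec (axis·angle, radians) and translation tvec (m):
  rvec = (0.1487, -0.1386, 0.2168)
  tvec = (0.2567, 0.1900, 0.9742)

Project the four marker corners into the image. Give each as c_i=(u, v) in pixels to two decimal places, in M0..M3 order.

c0=(369.29, 428.52) c1=(455.45, 449.58) c2=(480.51, 325.27) c3=(392.69, 299.40)

Intrinsics K: fx=437.3, fy=628.0, cx=309.8, cy=254.3
Marker side s = 0.209 m; corners in marker frame (Z=0):
  M0 = (-0.1045, +0.1045, 0)
  M1 = (+0.1045, +0.1045, 0)
  M2 = (+0.1045, -0.1045, 0)
  M3 = (-0.1045, -0.1045, 0)
rvec = (0.1487, -0.1386, 0.2168), |rvec| = θ = 0.29719 rad = 17.028°
Rodrigues: sinθ=0.29284, 1−cosθ=0.04384; R = I + sinθ·[k]× + (1−cosθ)·[k]×²:
    [+0.96714 -0.22385 -0.12057]
    [+0.20339 +0.96570 -0.16143]
    [+0.15257 +0.13161 +0.97949]
t = (0.2567, 0.1900, 0.9742) m
M0: Pc = R·M0+t = (+0.13224, +0.26966, +0.97201); u = 437.3·(+0.13224)/0.97201 + 309.8 = 369.2946, v = 628.0·(+0.26966)/0.97201 + 254.3 = 428.5235
M1: Pc = R·M1+t = (+0.33437, +0.31217, +1.00390); u = 437.3·(+0.33437)/1.00390 + 309.8 = 455.4539, v = 628.0·(+0.31217)/1.00390 + 254.3 = 449.5818
M2: Pc = R·M2+t = (+0.38116, +0.11034, +0.97639); u = 437.3·(+0.38116)/0.97639 + 309.8 = 480.5109, v = 628.0·(+0.11034)/0.97639 + 254.3 = 325.2686
M3: Pc = R·M3+t = (+0.17903, +0.06783, +0.94450); u = 437.3·(+0.17903)/0.94450 + 309.8 = 392.6884, v = 628.0·(+0.06783)/0.94450 + 254.3 = 299.4002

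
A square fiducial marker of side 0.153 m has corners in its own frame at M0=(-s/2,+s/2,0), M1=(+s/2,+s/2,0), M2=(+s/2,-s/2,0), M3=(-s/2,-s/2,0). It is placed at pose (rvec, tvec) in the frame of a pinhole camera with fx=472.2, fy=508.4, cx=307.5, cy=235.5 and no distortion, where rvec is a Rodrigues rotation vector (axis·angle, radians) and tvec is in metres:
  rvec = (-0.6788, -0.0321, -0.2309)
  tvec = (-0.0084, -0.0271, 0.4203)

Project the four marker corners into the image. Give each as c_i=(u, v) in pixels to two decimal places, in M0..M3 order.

c0=(222.21, 299.51) c1=(410.49, 255.75) c2=(356.27, 128.44) c3=(204.87, 158.76)

Intrinsics K: fx=472.2, fy=508.4, cx=307.5, cy=235.5
Marker side s = 0.153 m; corners in marker frame (Z=0):
  M0 = (-0.0765, +0.0765, 0)
  M1 = (+0.0765, +0.0765, 0)
  M2 = (+0.0765, -0.0765, 0)
  M3 = (-0.0765, -0.0765, 0)
rvec = (-0.6788, -0.0321, -0.2309), |rvec| = θ = 0.71771 rad = 41.122°
Rodrigues: sinθ=0.65766, 1−cosθ=0.24669; R = I + sinθ·[k]× + (1−cosθ)·[k]×²:
    [+0.97397 +0.22202 +0.04565]
    [-0.20115 +0.75380 +0.62556]
    [+0.10447 -0.61846 +0.77884]
t = (-0.0084, -0.0271, 0.4203) m
M0: Pc = R·M0+t = (-0.06592, +0.04595, +0.36500); u = 472.2·(-0.06592)/0.36500 + 307.5 = 222.2122, v = 508.4·(+0.04595)/0.36500 + 235.5 = 299.5085
M1: Pc = R·M1+t = (+0.08309, +0.01518, +0.38098); u = 472.2·(+0.08309)/0.38098 + 307.5 = 410.4886, v = 508.4·(+0.01518)/0.38098 + 235.5 = 255.7548
M2: Pc = R·M2+t = (+0.04912, -0.10015, +0.47560); u = 472.2·(+0.04912)/0.47560 + 307.5 = 356.2732, v = 508.4·(-0.10015)/0.47560 + 235.5 = 128.4401
M3: Pc = R·M3+t = (-0.09989, -0.06938, +0.45962); u = 472.2·(-0.09989)/0.45962 + 307.5 = 204.8726, v = 508.4·(-0.06938)/0.45962 + 235.5 = 158.7584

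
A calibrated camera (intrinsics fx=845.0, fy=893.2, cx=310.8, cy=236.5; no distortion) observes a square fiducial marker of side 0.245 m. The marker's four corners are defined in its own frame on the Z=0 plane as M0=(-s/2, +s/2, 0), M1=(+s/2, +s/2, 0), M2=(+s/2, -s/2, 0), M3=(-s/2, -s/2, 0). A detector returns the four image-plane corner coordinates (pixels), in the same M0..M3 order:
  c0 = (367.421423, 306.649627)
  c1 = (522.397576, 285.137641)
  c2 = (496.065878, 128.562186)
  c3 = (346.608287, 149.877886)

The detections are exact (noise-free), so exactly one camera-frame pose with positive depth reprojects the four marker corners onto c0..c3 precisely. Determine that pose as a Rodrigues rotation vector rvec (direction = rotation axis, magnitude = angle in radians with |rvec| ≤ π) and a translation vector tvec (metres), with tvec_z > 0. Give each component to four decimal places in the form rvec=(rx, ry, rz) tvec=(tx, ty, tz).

Intrinsics K: fx=845.0, fy=893.2, cx=310.8, cy=236.5
Marker side s = 0.245 m; corners in marker frame (Z=0):
  M0 = (-0.1225, +0.1225, 0)
  M1 = (+0.1225, +0.1225, 0)
  M2 = (+0.1225, -0.1225, 0)
  M3 = (-0.1225, -0.1225, 0)
Detected image corners:
  c0 = (367.421423, 306.649627) px
  c1 = (522.397576, 285.137641) px
  c2 = (496.065878, 128.562186) px
  c3 = (346.608287, 149.877886) px
Planar DLT: solve 8×8 A·h = b for H (H[2,2]=1):
  H  [+614.68278 +33.09342 +432.77498]
  H  [-90.61581 +607.78976 +216.17820]
  H  [-0.01480 -0.14569 +1.00000]
B = K⁻¹H; ‖b₁‖=0.739488, ‖b₂‖=0.739488; λ = 2/(‖b₁‖+‖b₂‖) = 1.352287, sign → tz>0 ⇒ λ=+1.352287
r₁ = λ·B[:,0] = (+0.99106,-0.13189,-0.02001); r₂ = λ·B[:,1] = (+0.12542,+0.97235,-0.19701)
r₃ = r₁×r₂ = (+0.04544,+0.19274,+0.98020); SVD([r₁ r₂ r₃]) → R = UVᵀ:
  R  [+0.99106 +0.12542 +0.04544]
  R  [-0.13189 +0.97235 +0.19274]
  R  [-0.02001 -0.19701 +0.98020]
t = (+0.19520, -0.03077, +1.35229) m
tr R = 2.943605; θ = arccos((tr R − 1)/2) = 0.238038 rad = 13.639°
axis k = ((R−Rᵀ)₃₂, (R−Rᵀ)₁₃, (R−Rᵀ)₂₁) / (2 sinθ) = (-0.826453, +0.138794, -0.545630)
rvec = θ·k = (-0.196727, +0.033038, -0.129881)

rvec=(-0.1967, 0.0330, -0.1299) tvec=(0.1952, -0.0308, 1.3523)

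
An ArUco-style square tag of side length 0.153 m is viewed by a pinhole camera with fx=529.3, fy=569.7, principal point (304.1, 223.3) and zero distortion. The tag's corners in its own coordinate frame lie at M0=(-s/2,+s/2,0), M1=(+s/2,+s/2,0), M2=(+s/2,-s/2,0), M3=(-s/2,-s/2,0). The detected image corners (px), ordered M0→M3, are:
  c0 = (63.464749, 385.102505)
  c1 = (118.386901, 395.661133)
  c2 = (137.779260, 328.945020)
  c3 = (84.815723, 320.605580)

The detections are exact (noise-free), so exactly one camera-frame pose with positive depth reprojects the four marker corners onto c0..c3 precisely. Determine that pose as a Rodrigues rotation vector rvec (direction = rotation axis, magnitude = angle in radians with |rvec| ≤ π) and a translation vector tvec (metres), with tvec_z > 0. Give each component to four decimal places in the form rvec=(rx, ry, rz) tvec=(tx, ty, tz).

rvec=(-0.4341, 0.2133, 0.1386) tvec=(-0.5064, 0.3091, 1.3196)

Intrinsics K: fx=529.3, fy=569.7, cx=304.1, cy=223.3
Marker side s = 0.153 m; corners in marker frame (Z=0):
  M0 = (-0.0765, +0.0765, 0)
  M1 = (+0.0765, +0.0765, 0)
  M2 = (+0.0765, -0.0765, 0)
  M3 = (-0.0765, -0.0765, 0)
Detected image corners:
  c0 = (63.464749, 385.102505) px
  c1 = (118.386901, 395.661133) px
  c2 = (137.779260, 328.945020) px
  c3 = (84.815723, 320.605580) px
Planar DLT: solve 8×8 A·h = b for H (H[2,2]=1):
  H  [+334.49536 -163.99895 +100.98299]
  H  [-1.79556 +319.90637 +356.75097]
  H  [-0.17726 -0.30426 +1.00000]
B = K⁻¹H; ‖b₁‖=0.757816, ‖b₂‖=0.757816; λ = 2/(‖b₁‖+‖b₂‖) = 1.319582, sign → tz>0 ⇒ λ=+1.319582
r₁ = λ·B[:,0] = (+0.96831,+0.08753,-0.23391); r₂ = λ·B[:,1] = (-0.17819,+0.89836,-0.40149)
r₃ = r₁×r₂ = (+0.17500,+0.43045,+0.88549); SVD([r₁ r₂ r₃]) → R = UVᵀ:
  R  [+0.96831 -0.17819 +0.17500]
  R  [+0.08753 +0.89836 +0.43045]
  R  [-0.23391 -0.40149 +0.88549]
t = (-0.50638, +0.30911, +1.31958) m
tr R = 2.752158; θ = arccos((tr R − 1)/2) = 0.503127 rad = 28.827°
axis k = ((R−Rᵀ)₃₂, (R−Rᵀ)₁₃, (R−Rᵀ)₂₁) / (2 sinθ) = (-0.862713, +0.424032, +0.275543)
rvec = θ·k = (-0.434054, +0.213342, +0.138633)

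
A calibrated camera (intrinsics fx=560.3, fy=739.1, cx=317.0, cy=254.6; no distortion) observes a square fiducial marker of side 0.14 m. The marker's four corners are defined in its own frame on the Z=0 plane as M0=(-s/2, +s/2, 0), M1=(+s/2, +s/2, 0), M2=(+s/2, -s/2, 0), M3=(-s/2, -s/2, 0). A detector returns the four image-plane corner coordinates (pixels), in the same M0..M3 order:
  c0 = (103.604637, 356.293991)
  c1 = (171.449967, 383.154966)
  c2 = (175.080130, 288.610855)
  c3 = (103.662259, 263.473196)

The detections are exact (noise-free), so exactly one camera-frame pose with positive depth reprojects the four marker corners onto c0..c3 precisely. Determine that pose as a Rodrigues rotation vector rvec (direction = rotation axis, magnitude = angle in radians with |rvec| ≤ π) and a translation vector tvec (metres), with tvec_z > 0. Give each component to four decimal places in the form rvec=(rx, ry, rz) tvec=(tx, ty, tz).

rvec=(0.3429, 0.2698, 0.1884) tvec=(-0.3151, 0.0923, 0.9855)

Intrinsics K: fx=560.3, fy=739.1, cx=317.0, cy=254.6
Marker side s = 0.14 m; corners in marker frame (Z=0):
  M0 = (-0.0700, +0.0700, 0)
  M1 = (+0.0700, +0.0700, 0)
  M2 = (+0.0700, -0.0700, 0)
  M3 = (-0.0700, -0.0700, 0)
Detected image corners:
  c0 = (103.604637, 356.293991) px
  c1 = (171.449967, 383.154966) px
  c2 = (175.080130, 288.610855) px
  c3 = (103.662259, 263.473196) px
Planar DLT: solve 8×8 A·h = b for H (H[2,2]=1):
  H  [+465.00953 +36.92565 +137.86205]
  H  [+111.14936 +785.41039 +323.85422]
  H  [-0.23140 +0.36035 +1.00000]
B = K⁻¹H; ‖b₁‖=1.014751, ‖b₂‖=1.014751; λ = 2/(‖b₁‖+‖b₂‖) = 0.985463, sign → tz>0 ⇒ λ=+0.985463
r₁ = λ·B[:,0] = (+0.94688,+0.22675,-0.22804); r₂ = λ·B[:,1] = (-0.13596,+0.92489,+0.35511)
r₃ = r₁×r₂ = (+0.29143,-0.30524,+0.90659); SVD([r₁ r₂ r₃]) → R = UVᵀ:
  R  [+0.94688 -0.13596 +0.29143]
  R  [+0.22675 +0.92489 -0.30524]
  R  [-0.22804 +0.35511 +0.90659]
t = (-0.31507, +0.09234, +0.98546) m
tr R = 2.778352; θ = arccos((tr R − 1)/2) = 0.475255 rad = 27.230°
axis k = ((R−Rᵀ)₃₂, (R−Rᵀ)₁₃, (R−Rᵀ)₂₁) / (2 sinθ) = (+0.721588, +0.567640, +0.396352)
rvec = θ·k = (+0.342939, +0.269774, +0.188369)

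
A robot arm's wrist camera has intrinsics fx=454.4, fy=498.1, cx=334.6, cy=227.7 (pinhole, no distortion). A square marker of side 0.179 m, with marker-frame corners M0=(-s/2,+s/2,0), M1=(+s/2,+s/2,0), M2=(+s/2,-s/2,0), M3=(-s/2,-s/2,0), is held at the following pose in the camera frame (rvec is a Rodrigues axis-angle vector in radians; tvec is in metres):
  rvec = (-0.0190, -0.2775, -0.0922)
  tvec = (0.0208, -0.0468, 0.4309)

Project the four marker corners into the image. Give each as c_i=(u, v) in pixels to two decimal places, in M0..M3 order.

Intrinsics K: fx=454.4, fy=498.1, cx=334.6, cy=227.7
Marker side s = 0.179 m; corners in marker frame (Z=0):
  M0 = (-0.0895, +0.0895, 0)
  M1 = (+0.0895, +0.0895, 0)
  M2 = (+0.0895, -0.0895, 0)
  M3 = (-0.0895, -0.0895, 0)
rvec = (-0.0190, -0.2775, -0.0922), |rvec| = θ = 0.29303 rad = 16.790°
Rodrigues: sinθ=0.28886, 1−cosθ=0.04263; R = I + sinθ·[k]× + (1−cosθ)·[k]×²:
    [+0.95755 +0.09350 -0.27268]
    [-0.08827 +0.99560 +0.03143]
    [+0.27442 -0.00603 +0.96159]
t = (0.0208, -0.0468, 0.4309) m
M0: Pc = R·M0+t = (-0.05653, +0.05021, +0.40580); u = 454.4·(-0.05653)/0.40580 + 334.6 = 271.2973, v = 498.1·(+0.05021)/0.40580 + 227.7 = 289.3258
M1: Pc = R·M1+t = (+0.11487, +0.03441, +0.45492); u = 454.4·(+0.11487)/0.45492 + 334.6 = 449.3380, v = 498.1·(+0.03441)/0.45492 + 227.7 = 265.3719
M2: Pc = R·M2+t = (+0.09813, -0.14381, +0.45600); u = 454.4·(+0.09813)/0.45600 + 334.6 = 432.3880, v = 498.1·(-0.14381)/0.45600 + 227.7 = 70.6167
M3: Pc = R·M3+t = (-0.07327, -0.12801, +0.40688); u = 454.4·(-0.07327)/0.40688 + 334.6 = 252.7732, v = 498.1·(-0.12801)/0.40688 + 227.7 = 70.9953

c0=(271.30, 289.33) c1=(449.34, 265.37) c2=(432.39, 70.62) c3=(252.77, 71.00)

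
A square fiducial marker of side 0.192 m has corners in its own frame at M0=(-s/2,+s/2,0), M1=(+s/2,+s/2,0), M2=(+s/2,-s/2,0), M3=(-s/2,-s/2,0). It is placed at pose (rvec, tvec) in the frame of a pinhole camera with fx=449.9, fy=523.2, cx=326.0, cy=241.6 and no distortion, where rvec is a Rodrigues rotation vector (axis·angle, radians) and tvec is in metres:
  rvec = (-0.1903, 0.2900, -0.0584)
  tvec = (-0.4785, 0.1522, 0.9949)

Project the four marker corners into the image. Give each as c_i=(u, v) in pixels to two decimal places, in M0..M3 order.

Intrinsics K: fx=449.9, fy=523.2, cx=326.0, cy=241.6
Marker side s = 0.192 m; corners in marker frame (Z=0):
  M0 = (-0.0960, +0.0960, 0)
  M1 = (+0.0960, +0.0960, 0)
  M2 = (+0.0960, -0.0960, 0)
  M3 = (-0.0960, -0.0960, 0)
rvec = (-0.1903, 0.2900, -0.0584), |rvec| = θ = 0.35175 rad = 20.154°
Rodrigues: sinθ=0.34454, 1−cosθ=0.06123; R = I + sinθ·[k]× + (1−cosθ)·[k]×²:
    [+0.95669 +0.02989 +0.28956]
    [-0.08451 +0.98039 +0.17802]
    [-0.27856 -0.19478 +0.94046]
t = (-0.4785, 0.1522, 0.9949) m
M0: Pc = R·M0+t = (-0.56747, +0.25443, +1.00294); u = 449.9·(-0.56747)/1.00294 + 326.0 = 71.4430, v = 523.2·(+0.25443)/1.00294 + 241.6 = 374.3277
M1: Pc = R·M1+t = (-0.38379, +0.23820, +0.94946); u = 449.9·(-0.38379)/0.94946 + 326.0 = 144.1428, v = 523.2·(+0.23820)/0.94946 + 241.6 = 372.8625
M2: Pc = R·M2+t = (-0.38953, +0.04997, +0.98686); u = 449.9·(-0.38953)/0.98686 + 326.0 = 148.4179, v = 523.2·(+0.04997)/0.98686 + 241.6 = 268.0920
M3: Pc = R·M3+t = (-0.57321, +0.06620, +1.04034); u = 449.9·(-0.57321)/1.04034 + 326.0 = 78.1117, v = 523.2·(+0.06620)/1.04034 + 241.6 = 274.8906

c0=(71.44, 374.33) c1=(144.14, 372.86) c2=(148.42, 268.09) c3=(78.11, 274.89)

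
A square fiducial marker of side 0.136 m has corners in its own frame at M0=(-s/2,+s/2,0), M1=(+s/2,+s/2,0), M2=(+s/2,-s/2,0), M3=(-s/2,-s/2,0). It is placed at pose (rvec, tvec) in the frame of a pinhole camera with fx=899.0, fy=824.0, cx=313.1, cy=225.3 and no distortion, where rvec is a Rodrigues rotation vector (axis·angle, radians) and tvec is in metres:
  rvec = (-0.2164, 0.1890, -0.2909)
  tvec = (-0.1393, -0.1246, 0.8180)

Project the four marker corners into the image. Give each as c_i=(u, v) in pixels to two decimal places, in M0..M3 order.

Intrinsics K: fx=899.0, fy=824.0, cx=313.1, cy=225.3
Marker side s = 0.136 m; corners in marker frame (Z=0):
  M0 = (-0.0680, +0.0680, 0)
  M1 = (+0.0680, +0.0680, 0)
  M2 = (+0.0680, -0.0680, 0)
  M3 = (-0.0680, -0.0680, 0)
rvec = (-0.2164, 0.1890, -0.2909), |rvec| = θ = 0.40887 rad = 23.426°
Rodrigues: sinθ=0.39757, 1−cosθ=0.08243; R = I + sinθ·[k]× + (1−cosθ)·[k]×²:
    [+0.94066 +0.26270 +0.21482]
    [-0.30303 +0.93518 +0.18331]
    [-0.15274 -0.23753 +0.95930]
t = (-0.1393, -0.1246, 0.8180) m
M0: Pc = R·M0+t = (-0.18540, -0.04040, +0.81223); u = 899.0·(-0.18540)/0.81223 + 313.1 = 107.8930, v = 824.0·(-0.04040)/0.81223 + 225.3 = 184.3133
M1: Pc = R·M1+t = (-0.05747, -0.08161, +0.79146); u = 899.0·(-0.05747)/0.79146 + 313.1 = 247.8195, v = 824.0·(-0.08161)/0.79146 + 225.3 = 140.3313
M2: Pc = R·M2+t = (-0.09320, -0.20880, +0.82377); u = 899.0·(-0.09320)/0.82377 + 313.1 = 211.3899, v = 824.0·(-0.20880)/0.82377 + 225.3 = 16.4421
M3: Pc = R·M3+t = (-0.22113, -0.16759, +0.84454); u = 899.0·(-0.22113)/0.84454 + 313.1 = 77.7118, v = 824.0·(-0.16759)/0.84454 + 225.3 = 61.7889

c0=(107.89, 184.31) c1=(247.82, 140.33) c2=(211.39, 16.44) c3=(77.71, 61.79)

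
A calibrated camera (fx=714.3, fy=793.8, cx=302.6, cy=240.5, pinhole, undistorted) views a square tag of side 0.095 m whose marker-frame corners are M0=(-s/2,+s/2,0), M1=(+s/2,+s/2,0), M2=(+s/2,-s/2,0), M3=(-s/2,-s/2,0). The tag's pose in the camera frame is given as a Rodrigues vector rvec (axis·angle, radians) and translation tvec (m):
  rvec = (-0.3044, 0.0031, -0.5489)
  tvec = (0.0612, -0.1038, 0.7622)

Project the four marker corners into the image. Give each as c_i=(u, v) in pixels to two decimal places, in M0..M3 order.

Intrinsics K: fx=714.3, fy=793.8, cx=302.6, cy=240.5
Marker side s = 0.095 m; corners in marker frame (Z=0):
  M0 = (-0.0475, +0.0475, 0)
  M1 = (+0.0475, +0.0475, 0)
  M2 = (+0.0475, -0.0475, 0)
  M3 = (-0.0475, -0.0475, 0)
rvec = (-0.3044, 0.0031, -0.5489), |rvec| = θ = 0.62766 rad = 35.962°
Rodrigues: sinθ=0.58725, 1−cosθ=0.19060; R = I + sinθ·[k]× + (1−cosθ)·[k]×²:
    [+0.85423 +0.51311 +0.08374]
    [-0.51402 +0.80941 +0.28398]
    [+0.07794 -0.28563 +0.95517]
t = (0.0612, -0.1038, 0.7622) m
M0: Pc = R·M0+t = (+0.04500, -0.04094, +0.74493); u = 714.3·(+0.04500)/0.74493 + 302.6 = 345.7463, v = 793.8·(-0.04094)/0.74493 + 240.5 = 196.8772
M1: Pc = R·M1+t = (+0.12615, -0.08977, +0.75233); u = 714.3·(+0.12615)/0.75233 + 302.6 = 422.3710, v = 793.8·(-0.08977)/0.75233 + 240.5 = 145.7833
M2: Pc = R·M2+t = (+0.07740, -0.16666, +0.77947); u = 714.3·(+0.07740)/0.77947 + 302.6 = 373.5320, v = 793.8·(-0.16666)/0.77947 + 240.5 = 70.7731
M3: Pc = R·M3+t = (-0.00375, -0.11783, +0.77207); u = 714.3·(-0.00375)/0.77207 + 302.6 = 299.1320, v = 793.8·(-0.11783)/0.77207 + 240.5 = 119.3520

c0=(345.75, 196.88) c1=(422.37, 145.78) c2=(373.53, 70.77) c3=(299.13, 119.35)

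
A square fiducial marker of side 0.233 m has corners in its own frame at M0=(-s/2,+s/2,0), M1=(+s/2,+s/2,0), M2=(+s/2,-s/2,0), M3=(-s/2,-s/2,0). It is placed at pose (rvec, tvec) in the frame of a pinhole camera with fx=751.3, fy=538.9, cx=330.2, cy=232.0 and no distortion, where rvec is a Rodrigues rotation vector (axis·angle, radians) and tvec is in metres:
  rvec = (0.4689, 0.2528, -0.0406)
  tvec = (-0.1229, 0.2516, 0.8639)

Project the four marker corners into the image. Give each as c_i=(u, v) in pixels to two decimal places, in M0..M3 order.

c0=(151.69, 433.55) c1=(331.15, 449.53) c2=(309.69, 335.16) c3=(109.76, 325.15)

Intrinsics K: fx=751.3, fy=538.9, cx=330.2, cy=232.0
Marker side s = 0.233 m; corners in marker frame (Z=0):
  M0 = (-0.1165, +0.1165, 0)
  M1 = (+0.1165, +0.1165, 0)
  M2 = (+0.1165, -0.1165, 0)
  M3 = (-0.1165, -0.1165, 0)
rvec = (0.4689, 0.2528, -0.0406), |rvec| = θ = 0.53425 rad = 30.610°
Rodrigues: sinθ=0.50920, 1−cosθ=0.13935; R = I + sinθ·[k]× + (1−cosθ)·[k]×²:
    [+0.96799 +0.09657 +0.23165]
    [+0.01918 +0.89185 -0.45192]
    [-0.25024 +0.44190 +0.86146]
t = (-0.1229, 0.2516, 0.8639) m
M0: Pc = R·M0+t = (-0.22442, +0.35327, +0.94453); u = 751.3·(-0.22442)/0.94453 + 330.2 = 151.6913, v = 538.9·(+0.35327)/0.94453 + 232.0 = 433.5548
M1: Pc = R·M1+t = (+0.00112, +0.35773, +0.88623); u = 751.3·(+0.00112)/0.88623 + 330.2 = 331.1508, v = 538.9·(+0.35773)/0.88623 + 232.0 = 449.5323
M2: Pc = R·M2+t = (-0.02138, +0.14993, +0.78327); u = 751.3·(-0.02138)/0.78327 + 330.2 = 309.6936, v = 538.9·(+0.14993)/0.78327 + 232.0 = 335.1566
M3: Pc = R·M3+t = (-0.24692, +0.14547, +0.84157); u = 751.3·(-0.24692)/0.84157 + 330.2 = 109.7646, v = 538.9·(+0.14547)/0.84157 + 232.0 = 325.1486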